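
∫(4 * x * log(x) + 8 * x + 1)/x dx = (4*x + 1)*(log(x) + 1) + C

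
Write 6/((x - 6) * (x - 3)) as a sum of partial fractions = -2/(x - 3) + 2/(x - 6)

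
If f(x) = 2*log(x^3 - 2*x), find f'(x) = (6*x^2 - 4)/(x^3 - 2*x)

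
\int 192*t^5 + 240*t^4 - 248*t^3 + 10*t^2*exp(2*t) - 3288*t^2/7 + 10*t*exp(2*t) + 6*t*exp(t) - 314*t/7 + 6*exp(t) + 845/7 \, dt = t*(224*t^5 + 336*t^4 - 434*t^3 - 1096*t^2 + 35*t*exp(2*t) - 157*t + 42*exp(t) + 845)/7 + C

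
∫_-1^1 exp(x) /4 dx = -exp(-1)/4 + E/4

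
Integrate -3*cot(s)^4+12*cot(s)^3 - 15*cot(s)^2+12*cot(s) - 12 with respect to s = (cot(s) - 2)^3 + C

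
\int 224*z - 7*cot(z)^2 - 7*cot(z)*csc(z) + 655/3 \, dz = 112*z^2 + 676*z/3 + 7*cot(z) + 7*csc(z) + C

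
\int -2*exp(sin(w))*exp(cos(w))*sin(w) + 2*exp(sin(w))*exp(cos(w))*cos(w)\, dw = 2*exp(sqrt(2)*sin(w + pi/4)) + C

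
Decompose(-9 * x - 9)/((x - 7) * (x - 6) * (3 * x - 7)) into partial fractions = -135/(77*(3*x - 7)) + 63/(11*(x - 6)) - 36/(7*(x - 7))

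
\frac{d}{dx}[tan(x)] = cos(x)^(-2)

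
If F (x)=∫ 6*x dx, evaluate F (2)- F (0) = 12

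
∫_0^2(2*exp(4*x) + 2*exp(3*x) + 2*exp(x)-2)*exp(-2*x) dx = -1 + (-exp(-2) + 1 + exp(2))^2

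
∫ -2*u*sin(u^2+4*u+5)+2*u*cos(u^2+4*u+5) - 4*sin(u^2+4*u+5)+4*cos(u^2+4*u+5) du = sin((u + 2)^2 + 1) + cos((u + 2)^2 + 1) + C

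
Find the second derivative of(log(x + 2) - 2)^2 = (6 - 2*log(x + 2))/(x^2 + 4*x + 4)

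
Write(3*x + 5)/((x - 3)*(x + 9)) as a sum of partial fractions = 11/(6*(x + 9)) + 7/(6*(x - 3))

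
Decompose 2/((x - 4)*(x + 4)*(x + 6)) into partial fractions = 1/(10*(x + 6)) - 1/(8*(x + 4)) + 1/(40*(x - 4))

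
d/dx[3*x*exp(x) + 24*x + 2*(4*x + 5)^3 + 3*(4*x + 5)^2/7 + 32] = 384*x^2 + 3*x*exp(x) + 6816*x/7 + 3*exp(x) + 4488/7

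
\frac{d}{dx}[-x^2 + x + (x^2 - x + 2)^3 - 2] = 6*x^5 - 15*x^4 + 36*x^3 - 39*x^2 + 34*x - 11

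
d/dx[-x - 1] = -1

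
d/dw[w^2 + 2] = 2*w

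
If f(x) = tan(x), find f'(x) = cos(x)^(-2)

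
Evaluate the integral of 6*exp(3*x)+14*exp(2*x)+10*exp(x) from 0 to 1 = -22 + 2*E + (1 + E)^2 + 2*(1 + E)^3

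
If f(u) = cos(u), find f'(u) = -sin(u)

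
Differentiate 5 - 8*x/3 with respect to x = -8/3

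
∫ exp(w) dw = exp(w) + C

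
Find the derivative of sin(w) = cos(w)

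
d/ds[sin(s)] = cos(s)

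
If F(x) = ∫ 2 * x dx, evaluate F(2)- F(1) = 3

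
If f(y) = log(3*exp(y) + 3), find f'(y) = exp(y)/(exp(y) + 1)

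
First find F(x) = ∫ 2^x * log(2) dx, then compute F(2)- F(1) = 2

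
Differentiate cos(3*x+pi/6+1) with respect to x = -3*sin(3*x + pi/6 + 1)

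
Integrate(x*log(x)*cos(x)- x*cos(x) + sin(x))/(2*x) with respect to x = (log(x) - 1)*sin(x)/2 + C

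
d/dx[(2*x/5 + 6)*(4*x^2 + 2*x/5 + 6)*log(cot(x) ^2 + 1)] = -16*x^3*cot(x)/5 + 24*x^2*log(sin(x)^(-2))/5 - 1208*x^2*cot(x)/25 + 1208*x*log(sin(x)^(-2))/25 - 48*x*cot(x)/5 + 24*log(sin(x)^(-2))/5 - 72*cot(x)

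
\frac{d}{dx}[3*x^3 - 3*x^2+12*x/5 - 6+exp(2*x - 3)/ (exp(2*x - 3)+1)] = (90*x^2*exp(2*x - 3) + 45*x^2*exp(4*x - 6) + 45*x^2 - 60*x*exp(2*x - 3) - 30*x*exp(4*x - 6) - 30*x + 34*exp(2*x - 3) + 12*exp(4*x - 6) + 12)/(5*exp(-6)*exp(4*x) + 10*exp(-3)*exp(2*x) + 5)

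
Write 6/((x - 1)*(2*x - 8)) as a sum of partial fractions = -1/(x - 1) + 1/(x - 4)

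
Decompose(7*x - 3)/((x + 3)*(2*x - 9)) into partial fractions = 19/(5*(2*x - 9)) + 8/(5*(x + 3))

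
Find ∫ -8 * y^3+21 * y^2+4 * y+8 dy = -2*y^4 + 7*y^3 + 2*y^2 + 8*y + C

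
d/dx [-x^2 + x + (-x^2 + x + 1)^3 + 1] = -6*x^5 + 15*x^4 - 15*x^2 - 2*x + 4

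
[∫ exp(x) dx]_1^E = -E + exp(E)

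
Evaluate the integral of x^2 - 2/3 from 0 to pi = -2*pi/3 + pi^3/3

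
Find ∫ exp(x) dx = exp(x) + C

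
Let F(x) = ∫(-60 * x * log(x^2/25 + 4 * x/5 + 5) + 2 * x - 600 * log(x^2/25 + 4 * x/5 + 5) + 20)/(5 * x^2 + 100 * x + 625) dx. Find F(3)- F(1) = -3*log(194/25)^2 - log(146/25)/5 + log(194/25)/5 + 3*log(146/25)^2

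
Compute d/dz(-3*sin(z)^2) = -3*sin(2*z)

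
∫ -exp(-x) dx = exp(-x) + C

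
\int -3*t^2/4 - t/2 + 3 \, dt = -t^3/4 - t^2/4 + 3*t + C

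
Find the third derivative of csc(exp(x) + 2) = (exp(2*x)*cos(exp(x) + 2)/sin(exp(x) + 2) - 6*exp(2*x)*cos(exp(x) + 2)/sin(exp(x) + 2)^3 - 3*exp(x) + 6*exp(x)/sin(exp(x) + 2)^2 - cos(exp(x) + 2)/sin(exp(x) + 2))*exp(x)/sin(exp(x) + 2)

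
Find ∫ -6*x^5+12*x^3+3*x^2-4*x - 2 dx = -x^6 + 3*x^4 + x^3 - 2*x^2 - 2*x + C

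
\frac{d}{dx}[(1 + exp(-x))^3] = (-3*exp(2*x) - 6*exp(x) - 3)*exp(-3*x)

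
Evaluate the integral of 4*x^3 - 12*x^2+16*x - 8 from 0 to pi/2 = -4 + ((-1 + pi/2)^2 + 1)^2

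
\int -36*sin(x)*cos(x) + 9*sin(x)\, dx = 9*(2*cos(x) - 1)*cos(x) + C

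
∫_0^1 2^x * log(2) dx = 1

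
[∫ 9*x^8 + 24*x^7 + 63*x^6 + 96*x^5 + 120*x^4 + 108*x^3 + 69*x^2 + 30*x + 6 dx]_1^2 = 4788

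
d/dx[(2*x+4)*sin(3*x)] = 6*x*cos(3*x) + 2*sin(3*x) + 12*cos(3*x)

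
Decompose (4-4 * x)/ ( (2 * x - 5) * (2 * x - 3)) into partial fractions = 1/(2*x - 3) - 3/(2*x - 5)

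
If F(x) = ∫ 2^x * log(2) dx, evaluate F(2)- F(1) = 2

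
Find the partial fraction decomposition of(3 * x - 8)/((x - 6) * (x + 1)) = 11/(7*(x + 1)) + 10/(7*(x - 6))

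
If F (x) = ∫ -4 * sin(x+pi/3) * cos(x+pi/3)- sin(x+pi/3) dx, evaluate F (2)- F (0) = cos(pi/3 + 2) - sin(pi/6 + 4)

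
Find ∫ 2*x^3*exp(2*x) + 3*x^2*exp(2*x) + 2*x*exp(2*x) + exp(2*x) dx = x*(x^2 + 1)*exp(2*x) + C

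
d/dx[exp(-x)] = -exp(-x)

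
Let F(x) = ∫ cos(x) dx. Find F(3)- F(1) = -sin(1) + sin(3)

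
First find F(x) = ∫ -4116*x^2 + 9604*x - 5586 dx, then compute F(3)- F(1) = -8428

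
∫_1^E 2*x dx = -1 + exp(2)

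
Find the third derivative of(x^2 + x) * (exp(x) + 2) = x^2*exp(x) + 7*x*exp(x) + 9*exp(x)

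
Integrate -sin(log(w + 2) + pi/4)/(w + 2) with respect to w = cos(log(w + 2) + pi/4) + C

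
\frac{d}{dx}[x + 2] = 1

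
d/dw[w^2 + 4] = 2*w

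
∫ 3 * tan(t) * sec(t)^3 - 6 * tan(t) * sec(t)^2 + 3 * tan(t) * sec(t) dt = (sec(t) - 1)^3 + C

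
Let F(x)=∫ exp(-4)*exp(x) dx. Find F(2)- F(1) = -exp(-3) + exp(-2)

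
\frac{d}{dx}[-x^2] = -2*x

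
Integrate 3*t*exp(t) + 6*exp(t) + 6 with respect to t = 3*(t + 1)*(exp(t) + 2) + C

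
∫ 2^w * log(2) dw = 2^w + C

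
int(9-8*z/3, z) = -4*z^2/3 + 9*z + C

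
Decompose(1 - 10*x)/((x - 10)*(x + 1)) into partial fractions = -1/(x + 1) - 9/(x - 10)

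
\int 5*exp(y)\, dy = 5*exp(y) + C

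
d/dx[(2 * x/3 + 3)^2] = 8*x/9 + 4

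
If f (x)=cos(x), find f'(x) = -sin(x)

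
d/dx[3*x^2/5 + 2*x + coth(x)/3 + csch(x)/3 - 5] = 6*x/5 + 2 - cosh(x)/(3*sinh(x)^2) - 1/(3*sinh(x)^2)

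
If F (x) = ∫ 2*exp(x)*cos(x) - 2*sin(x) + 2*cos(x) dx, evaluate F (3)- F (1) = (2 + exp(3))*(cos(3) + sin(3)) - (2 + E)*(cos(1) + sin(1))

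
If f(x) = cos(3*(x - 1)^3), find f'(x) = -9*(x - 1)^2*sin(3*x^3 - 9*x^2 + 9*x - 3)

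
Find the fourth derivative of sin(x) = sin(x)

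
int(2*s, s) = s^2 + C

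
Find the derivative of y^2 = 2*y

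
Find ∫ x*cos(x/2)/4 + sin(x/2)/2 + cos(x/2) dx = (x/2 + 2)*sin(x/2) + C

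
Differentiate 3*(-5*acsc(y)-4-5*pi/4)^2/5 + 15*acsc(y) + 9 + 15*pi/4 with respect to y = (-60*acsc(y) - 78 - 15*pi)/(2*y^2*sqrt(1 - 1/y^2))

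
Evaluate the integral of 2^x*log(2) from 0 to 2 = 3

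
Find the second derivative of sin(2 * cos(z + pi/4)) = -4*sin(z + pi/4)^2*sin(2*cos(z + pi/4)) - 2*cos(z + pi/4)*cos(2*cos(z + pi/4))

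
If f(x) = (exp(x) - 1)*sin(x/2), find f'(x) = exp(x)*sin(x/2) + exp(x)*cos(x/2)/2 - cos(x/2)/2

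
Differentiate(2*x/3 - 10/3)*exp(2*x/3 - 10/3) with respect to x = 4*x*exp(2*x/3 - 10/3)/9 - 14*exp(2*x/3 - 10/3)/9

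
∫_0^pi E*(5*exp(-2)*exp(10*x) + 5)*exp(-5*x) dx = -exp(-1) - exp(1 - 5*pi) + E + exp(-1 + 5*pi)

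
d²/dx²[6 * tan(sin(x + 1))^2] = -12*sin(x + 1)*tan(sin(x + 1))^3 - 12*sin(x + 1)*tan(sin(x + 1)) + 36*cos(x + 1)^2*tan(sin(x + 1))^4 + 48*cos(x + 1)^2*tan(sin(x + 1))^2 + 12*cos(x + 1)^2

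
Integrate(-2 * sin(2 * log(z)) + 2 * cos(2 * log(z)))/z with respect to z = sqrt(2)*sin(2*log(z) + pi/4) + C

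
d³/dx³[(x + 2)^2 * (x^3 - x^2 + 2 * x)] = 60*x^2 + 72*x + 12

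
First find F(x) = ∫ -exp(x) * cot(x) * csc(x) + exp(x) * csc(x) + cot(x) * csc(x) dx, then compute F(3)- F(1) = (1 - E)*csc(1) + (-1 + exp(3))*csc(3)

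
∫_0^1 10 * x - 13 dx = -8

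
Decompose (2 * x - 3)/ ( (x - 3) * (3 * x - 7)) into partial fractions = -5/(2*(3*x - 7)) + 3/(2*(x - 3))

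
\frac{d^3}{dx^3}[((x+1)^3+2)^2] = 120*x^3 + 360*x^2 + 360*x + 144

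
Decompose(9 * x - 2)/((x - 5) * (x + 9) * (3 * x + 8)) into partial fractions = 234/(437*(3*x + 8)) - 83/(266*(x + 9)) + 43/(322*(x - 5))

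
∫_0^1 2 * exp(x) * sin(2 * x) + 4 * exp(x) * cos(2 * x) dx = 2*E*sin(2)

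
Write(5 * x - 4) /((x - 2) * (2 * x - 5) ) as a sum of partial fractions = 17/(2*x - 5) - 6/(x - 2)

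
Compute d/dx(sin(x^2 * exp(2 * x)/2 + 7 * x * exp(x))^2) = (x^2*exp(x) + x*exp(x) + 7*x + 7)*exp(x)*sin(x*(x*exp(x) + 14)*exp(x))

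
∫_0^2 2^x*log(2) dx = 3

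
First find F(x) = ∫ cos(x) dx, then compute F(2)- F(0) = sin(2)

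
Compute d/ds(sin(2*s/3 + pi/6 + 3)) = 2*cos(2*s/3 + pi/6 + 3)/3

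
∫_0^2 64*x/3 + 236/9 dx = 856/9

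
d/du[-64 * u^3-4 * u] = -192*u^2 - 4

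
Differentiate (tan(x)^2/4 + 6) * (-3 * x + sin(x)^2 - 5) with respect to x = -3*x*sin(x)/(2*cos(x)^3) + 23*sin(x)^5/(2*cos(x)^3) - 27*sin(x)/(2*cos(x)^3) - 3*tan(x)^2/4 + 23*tan(x) - 18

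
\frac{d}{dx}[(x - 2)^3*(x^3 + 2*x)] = 6*x^5 - 30*x^4 + 56*x^3 - 60*x^2 + 48*x - 16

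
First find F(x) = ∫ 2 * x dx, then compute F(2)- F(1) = 3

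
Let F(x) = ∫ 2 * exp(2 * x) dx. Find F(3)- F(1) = -exp(2) + exp(6)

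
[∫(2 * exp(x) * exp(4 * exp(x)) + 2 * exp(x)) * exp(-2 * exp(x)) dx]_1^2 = -exp(2*E) - exp(-2*exp(2)) + exp(-2*E) + exp(2*exp(2))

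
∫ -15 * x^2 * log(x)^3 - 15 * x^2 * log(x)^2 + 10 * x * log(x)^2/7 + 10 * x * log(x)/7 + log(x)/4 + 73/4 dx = x*(-140*x^2*log(x)^3 + 20*x*log(x)^2 + 7*log(x) + 504)/28 + C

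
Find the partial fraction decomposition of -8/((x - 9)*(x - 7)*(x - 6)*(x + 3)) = 1/(135*(x + 3)) - 8/(27*(x - 6)) + 2/(5*(x - 7)) - 1/(9*(x - 9))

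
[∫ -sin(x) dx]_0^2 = -1 + cos(2)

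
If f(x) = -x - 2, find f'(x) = -1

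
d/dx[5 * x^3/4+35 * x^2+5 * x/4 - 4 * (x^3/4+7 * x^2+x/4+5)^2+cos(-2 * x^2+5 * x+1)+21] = -3*x^5/2 - 70*x^4 - 786*x^3 - 273*x^2/4 + 4*x*sin(-2*x^2 + 5*x + 1) - 981*x/2 - 5*sin(-2*x^2 + 5*x + 1) - 35/4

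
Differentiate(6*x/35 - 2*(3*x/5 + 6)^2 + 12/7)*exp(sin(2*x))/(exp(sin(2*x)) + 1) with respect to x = -6*(42*x^2*cos(2*x) + 42*x*exp(sin(2*x)) + 830*x*cos(2*x) + 42*x + 415*exp(sin(2*x)) + 4100*cos(2*x) + 415)*exp(sin(2*x))/(175*(exp(sin(2*x)) + 1)^2)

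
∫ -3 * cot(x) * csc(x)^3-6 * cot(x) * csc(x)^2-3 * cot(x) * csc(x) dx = (csc(x) + 1)^3 + C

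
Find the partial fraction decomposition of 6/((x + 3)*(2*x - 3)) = 4/(3*(2*x - 3)) - 2/(3*(x + 3))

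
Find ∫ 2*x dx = x^2 + C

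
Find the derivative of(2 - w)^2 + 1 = 2*w - 4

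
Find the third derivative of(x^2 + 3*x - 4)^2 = 24*x + 36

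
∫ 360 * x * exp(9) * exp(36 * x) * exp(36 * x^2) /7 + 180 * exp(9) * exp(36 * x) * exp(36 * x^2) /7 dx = 5*exp(9*(2*x + 1)^2)/7 + C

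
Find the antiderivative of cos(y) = sin(y) + C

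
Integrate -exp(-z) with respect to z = exp(-z) + C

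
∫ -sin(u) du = cos(u) + C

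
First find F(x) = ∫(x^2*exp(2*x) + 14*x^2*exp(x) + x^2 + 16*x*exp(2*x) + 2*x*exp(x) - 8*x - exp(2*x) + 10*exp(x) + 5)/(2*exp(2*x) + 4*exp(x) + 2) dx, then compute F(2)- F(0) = -19/6 + 21*exp(2)/(1 + exp(2))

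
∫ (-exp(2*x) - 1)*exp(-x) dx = -2*sinh(x) + C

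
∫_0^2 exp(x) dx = -1 + exp(2)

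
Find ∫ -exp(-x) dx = exp(-x) + C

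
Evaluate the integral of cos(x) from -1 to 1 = 2*sin(1)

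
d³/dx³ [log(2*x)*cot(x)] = (-6*x^3*log(x)*cot(x)^4 - 8*x^3*log(x)*cot(x)^2 - 2*x^3*log(x) - 6*x^3*log(2)*cot(x)^4 - 8*x^3*log(2)*cot(x)^2 - 2*x^3*log(2) + 6*x^2*cot(x)^3 + 6*x^2*cot(x) + 3*x*cot(x)^2 + 3*x + 2*cot(x))/x^3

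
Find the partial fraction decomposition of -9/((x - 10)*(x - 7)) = 3/(x - 7) - 3/(x - 10)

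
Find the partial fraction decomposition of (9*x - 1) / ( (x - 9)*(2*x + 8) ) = 37/(26*(x + 4)) + 40/(13*(x - 9))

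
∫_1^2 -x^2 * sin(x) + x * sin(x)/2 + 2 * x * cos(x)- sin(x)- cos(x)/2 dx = 4*cos(2) - 3*cos(1)/2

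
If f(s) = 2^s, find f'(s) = 2^s*log(2)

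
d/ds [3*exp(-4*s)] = -12*exp(-4*s)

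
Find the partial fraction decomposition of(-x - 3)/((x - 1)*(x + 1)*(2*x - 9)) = -30/(77*(2*x - 9)) - 1/(11*(x + 1)) + 2/(7*(x - 1))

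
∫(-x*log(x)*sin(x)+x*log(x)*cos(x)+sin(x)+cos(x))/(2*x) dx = sqrt(2)*log(x)*sin(x + pi/4)/2 + C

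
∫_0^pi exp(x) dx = -1 + exp(pi)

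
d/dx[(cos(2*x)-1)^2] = 16*sin(x)^3*cos(x)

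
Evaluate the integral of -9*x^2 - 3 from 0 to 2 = -30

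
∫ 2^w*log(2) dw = 2^w + C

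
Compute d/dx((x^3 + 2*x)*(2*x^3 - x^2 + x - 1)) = 12*x^5 - 5*x^4 + 20*x^3 - 9*x^2 + 4*x - 2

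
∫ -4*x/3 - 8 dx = -2*x^2/3 - 8*x + C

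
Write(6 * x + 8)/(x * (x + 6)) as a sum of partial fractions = 14/(3*(x + 6)) + 4/(3*x)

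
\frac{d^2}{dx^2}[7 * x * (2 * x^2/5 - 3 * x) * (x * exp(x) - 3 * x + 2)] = 14*x^4*exp(x)/5 + 7*x^3*exp(x)/5 - 462*x^2*exp(x)/5 - 504*x^2/5 - 126*x*exp(x) + 2058*x/5 - 84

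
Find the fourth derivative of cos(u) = cos(u)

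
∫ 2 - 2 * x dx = -x^2 + 2*x + C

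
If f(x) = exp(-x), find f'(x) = -exp(-x)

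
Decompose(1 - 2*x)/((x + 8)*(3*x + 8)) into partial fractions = 19/(16*(3*x + 8)) - 17/(16*(x + 8))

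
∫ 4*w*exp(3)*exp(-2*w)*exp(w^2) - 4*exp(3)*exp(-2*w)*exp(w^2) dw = 2*exp((w - 1)^2 + 2) + C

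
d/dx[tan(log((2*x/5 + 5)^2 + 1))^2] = 4*(2*x + 25)*sin(log(2*(2*x^2/25 + 2*x + 13)))/((2*x^2 + 50*x + 325)*cos(log(2*(2*x^2/25 + 2*x + 13)))^3)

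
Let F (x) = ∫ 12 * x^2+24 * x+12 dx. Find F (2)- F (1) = 76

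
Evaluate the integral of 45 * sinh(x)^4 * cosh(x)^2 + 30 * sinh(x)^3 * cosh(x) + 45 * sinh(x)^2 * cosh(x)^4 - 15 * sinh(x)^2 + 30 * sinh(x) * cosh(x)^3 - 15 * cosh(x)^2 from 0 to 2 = -15*sinh(4)/2 + 15*sinh(2)^2*cosh(2)^2 + 15*sinh(2)^3*cosh(2)^3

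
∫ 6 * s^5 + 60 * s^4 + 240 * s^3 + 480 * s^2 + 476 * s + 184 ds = s^6 + 12*s^5 + 60*s^4 + 160*s^3 + 238*s^2 + 184*s + C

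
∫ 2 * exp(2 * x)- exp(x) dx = (exp(x) - 1)*exp(x) + C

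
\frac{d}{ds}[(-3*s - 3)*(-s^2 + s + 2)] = 9*s^2 - 9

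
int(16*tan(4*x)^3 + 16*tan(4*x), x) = 2*tan(4*x)^2 + C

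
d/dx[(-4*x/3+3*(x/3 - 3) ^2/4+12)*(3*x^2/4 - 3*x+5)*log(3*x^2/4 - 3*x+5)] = x^3*log(3*x^2/4 - 3*x + 5)/4 + x^3/8 - 57*x^2*log(3*x^2/4 - 3*x + 5)/8 - 9*x^2/2 + 1103*x*log(3*x^2/4 - 3*x + 5)/24 + 293*x/8 - 845*log(3*x^2/4 - 3*x + 5)/12 - 225/4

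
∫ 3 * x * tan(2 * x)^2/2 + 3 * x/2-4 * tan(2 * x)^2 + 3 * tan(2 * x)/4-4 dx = (3*x/4 - 2)*tan(2*x) + C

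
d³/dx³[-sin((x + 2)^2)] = 8*x^3*cos(x^2 + 4*x + 4) + 48*x^2*cos(x^2 + 4*x + 4) + 12*x*sin(x^2 + 4*x + 4) + 96*x*cos(x^2 + 4*x + 4) + 24*sin(x^2 + 4*x + 4) + 64*cos(x^2 + 4*x + 4)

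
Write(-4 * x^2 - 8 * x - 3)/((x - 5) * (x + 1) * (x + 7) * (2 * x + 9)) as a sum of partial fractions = -384/(665*(2*x + 9)) + 143/(360*(x + 7)) - 1/(252*(x + 1)) - 143/(1368*(x - 5))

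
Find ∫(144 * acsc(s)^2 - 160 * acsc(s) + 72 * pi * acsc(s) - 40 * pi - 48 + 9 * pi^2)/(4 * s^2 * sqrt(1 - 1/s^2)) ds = -3*(4*acsc(s) + pi)^3/16 + 5*(4*acsc(s) + pi)^2/4 + 12*acsc(s) + C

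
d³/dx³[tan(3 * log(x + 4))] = (162*tan(3*log(x + 4))^4 - 54*tan(3*log(x + 4))^3 + 222*tan(3*log(x + 4))^2 - 54*tan(3*log(x + 4)) + 60)/(x^3 + 12*x^2 + 48*x + 64)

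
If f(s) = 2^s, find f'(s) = 2^s*log(2)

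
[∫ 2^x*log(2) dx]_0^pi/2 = -1 + 2^(pi/2)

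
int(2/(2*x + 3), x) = log(6*x + 9) + C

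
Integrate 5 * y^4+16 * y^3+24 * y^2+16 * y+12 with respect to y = y^5 + 4*y^4 + 8*y^3 + 8*y^2 + 12*y + C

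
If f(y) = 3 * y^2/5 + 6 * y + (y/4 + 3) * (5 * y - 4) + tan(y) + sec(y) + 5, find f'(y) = 37*y/10 + tan(y)^2 + tan(y)*sec(y) + 21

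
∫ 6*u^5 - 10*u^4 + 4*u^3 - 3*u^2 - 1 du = u^6 - 2*u^5 + u^4 - u^3 - u + C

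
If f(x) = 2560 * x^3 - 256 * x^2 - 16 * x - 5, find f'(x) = 7680*x^2 - 512*x - 16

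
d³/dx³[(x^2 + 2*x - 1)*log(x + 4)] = (2*x^2 + 22*x + 70)/(x^3 + 12*x^2 + 48*x + 64)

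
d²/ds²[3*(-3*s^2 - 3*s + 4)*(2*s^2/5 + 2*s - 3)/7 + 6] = -216*s^2/35 - 648*s/35 + 138/35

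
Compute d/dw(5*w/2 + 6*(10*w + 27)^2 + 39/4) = 1200*w + 6485/2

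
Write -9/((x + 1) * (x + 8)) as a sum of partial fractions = 9/(7*(x + 8)) - 9/(7*(x + 1))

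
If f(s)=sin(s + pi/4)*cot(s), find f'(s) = cos(s + pi/4)/tan(s) - sin(s + pi/4)/sin(s)^2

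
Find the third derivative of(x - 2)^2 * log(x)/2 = (x^2 + 2*x + 4)/x^3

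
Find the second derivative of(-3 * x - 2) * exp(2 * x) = -12*x*exp(2*x) - 20*exp(2*x)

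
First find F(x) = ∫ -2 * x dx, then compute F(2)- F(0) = -4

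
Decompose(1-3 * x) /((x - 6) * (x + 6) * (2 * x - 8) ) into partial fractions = 19/(240*(x + 6)) + 11/(40*(x - 4)) - 17/(48*(x - 6))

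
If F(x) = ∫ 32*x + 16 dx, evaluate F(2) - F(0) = 96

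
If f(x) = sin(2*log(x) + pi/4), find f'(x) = 2*cos(2*log(x) + pi/4)/x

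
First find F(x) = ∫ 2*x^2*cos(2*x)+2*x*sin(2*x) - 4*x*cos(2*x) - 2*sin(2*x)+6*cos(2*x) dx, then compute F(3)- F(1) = -2*sin(2) + 6*sin(6)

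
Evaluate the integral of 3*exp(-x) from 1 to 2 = -3*exp(-2) + 3*exp(-1)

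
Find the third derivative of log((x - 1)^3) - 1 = 6/(x^3 - 3*x^2 + 3*x - 1)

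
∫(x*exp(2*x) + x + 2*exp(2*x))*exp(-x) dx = 2*(x + 1)*sinh(x) + C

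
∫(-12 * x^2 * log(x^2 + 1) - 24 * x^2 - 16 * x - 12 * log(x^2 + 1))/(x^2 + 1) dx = -4*(3*x + 2)*log(x^2 + 1) + C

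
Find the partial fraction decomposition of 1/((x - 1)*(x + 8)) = -1/(9*(x + 8)) + 1/(9*(x - 1))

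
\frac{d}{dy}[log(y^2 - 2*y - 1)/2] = (y - 1)/(y^2 - 2*y - 1)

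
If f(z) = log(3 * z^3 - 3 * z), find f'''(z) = (6*z^6 + 6*z^4 + 6*z^2 - 2)/(z^9 - 3*z^7 + 3*z^5 - z^3)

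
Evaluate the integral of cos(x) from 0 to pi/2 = 1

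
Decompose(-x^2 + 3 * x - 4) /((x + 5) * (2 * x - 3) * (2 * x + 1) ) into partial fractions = 23/(72*(2*x + 1)) - 7/(104*(2*x - 3)) - 44/(117*(x + 5))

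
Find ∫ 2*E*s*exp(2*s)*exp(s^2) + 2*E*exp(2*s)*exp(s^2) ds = exp((s + 1)^2) + C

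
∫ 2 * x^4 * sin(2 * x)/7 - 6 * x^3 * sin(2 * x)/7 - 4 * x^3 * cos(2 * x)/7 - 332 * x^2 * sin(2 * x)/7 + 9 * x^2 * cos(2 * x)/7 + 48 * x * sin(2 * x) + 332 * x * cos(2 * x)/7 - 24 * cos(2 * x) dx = -x*(x - 14)*(x - 1)*(x + 12)*cos(2*x)/7 + C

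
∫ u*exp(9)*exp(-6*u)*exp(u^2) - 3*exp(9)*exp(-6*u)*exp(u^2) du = exp((u - 3)^2)/2 + C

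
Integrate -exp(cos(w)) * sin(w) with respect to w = exp(cos(w)) + C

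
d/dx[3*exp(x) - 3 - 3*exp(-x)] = (3*exp(2*x) + 3)*exp(-x)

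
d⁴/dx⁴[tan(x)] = 24*tan(x)^5 + 40*tan(x)^3 + 16*tan(x)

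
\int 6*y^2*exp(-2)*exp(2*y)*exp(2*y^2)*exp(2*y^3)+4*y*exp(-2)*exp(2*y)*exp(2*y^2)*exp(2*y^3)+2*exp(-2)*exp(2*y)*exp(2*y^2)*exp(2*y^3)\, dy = exp(2*y^3 + 2*y^2 + 2*y - 2) + C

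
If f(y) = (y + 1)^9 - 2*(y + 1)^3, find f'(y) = 9*y^8 + 72*y^7 + 252*y^6 + 504*y^5 + 630*y^4 + 504*y^3 + 246*y^2 + 60*y + 3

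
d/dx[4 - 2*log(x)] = -2/x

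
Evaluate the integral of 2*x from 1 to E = -1 + exp(2)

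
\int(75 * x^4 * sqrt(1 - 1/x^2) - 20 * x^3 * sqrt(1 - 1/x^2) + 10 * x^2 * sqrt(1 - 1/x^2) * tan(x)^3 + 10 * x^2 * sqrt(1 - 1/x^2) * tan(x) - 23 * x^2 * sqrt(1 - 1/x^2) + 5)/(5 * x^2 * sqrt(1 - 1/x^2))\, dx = 5*x^3 - 2*x^2 - 23*x/5 + tan(x)^2 + asec(x) + C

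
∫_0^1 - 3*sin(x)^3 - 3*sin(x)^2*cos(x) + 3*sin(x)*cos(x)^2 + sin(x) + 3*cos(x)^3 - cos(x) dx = sqrt(2)*sin(2)*sin(pi/4 + 1)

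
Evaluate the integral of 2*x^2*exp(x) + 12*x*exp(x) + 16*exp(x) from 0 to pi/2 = -8 + 2*(pi/2 + 2)^2*exp(pi/2)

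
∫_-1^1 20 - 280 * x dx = 40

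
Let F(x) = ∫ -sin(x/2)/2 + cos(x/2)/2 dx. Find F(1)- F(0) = -1 + sin(1/2) + cos(1/2)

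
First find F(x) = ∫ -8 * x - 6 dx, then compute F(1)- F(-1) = -12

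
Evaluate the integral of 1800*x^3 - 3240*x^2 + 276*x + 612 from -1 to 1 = -936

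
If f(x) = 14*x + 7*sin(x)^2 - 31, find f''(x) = 14*cos(2*x)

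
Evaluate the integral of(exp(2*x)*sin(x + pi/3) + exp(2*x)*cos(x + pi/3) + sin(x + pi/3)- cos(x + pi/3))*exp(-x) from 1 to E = (-exp(-E) + exp(E))*sin(pi/3 + E) - (E - exp(-1))*sin(1 + pi/3)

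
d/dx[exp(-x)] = -exp(-x)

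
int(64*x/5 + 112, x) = 32*x^2/5 + 112*x + C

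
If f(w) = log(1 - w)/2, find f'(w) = 1/(2*w - 2)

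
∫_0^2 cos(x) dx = sin(2)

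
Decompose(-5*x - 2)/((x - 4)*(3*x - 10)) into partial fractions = 28/(3*x - 10) - 11/(x - 4)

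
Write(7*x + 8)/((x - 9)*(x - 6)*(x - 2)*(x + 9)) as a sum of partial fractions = 1/(54*(x + 9)) + 1/(14*(x - 2)) - 5/(18*(x - 6)) + 71/(378*(x - 9))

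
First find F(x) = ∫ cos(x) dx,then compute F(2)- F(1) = -sin(1) + sin(2)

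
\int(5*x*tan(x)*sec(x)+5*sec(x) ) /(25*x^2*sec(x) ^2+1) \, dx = -acot(5*x*sec(x)) + C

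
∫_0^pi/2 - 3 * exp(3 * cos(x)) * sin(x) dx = 1 - exp(3)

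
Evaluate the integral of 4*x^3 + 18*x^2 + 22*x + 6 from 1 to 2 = 96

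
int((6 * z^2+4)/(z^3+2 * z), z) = 2*log(z*(z^2 + 2)) + C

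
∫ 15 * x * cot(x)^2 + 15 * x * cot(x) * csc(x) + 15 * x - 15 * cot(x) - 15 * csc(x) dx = -15*x*(cot(x) + csc(x)) + C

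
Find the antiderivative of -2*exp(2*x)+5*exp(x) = (5 - exp(x))*exp(x) + C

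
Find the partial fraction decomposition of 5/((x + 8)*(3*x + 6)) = -5/(18*(x + 8)) + 5/(18*(x + 2))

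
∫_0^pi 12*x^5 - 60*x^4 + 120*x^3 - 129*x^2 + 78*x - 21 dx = -3*(-1 + pi)^3 - 5 + 2*(-1 + pi)^6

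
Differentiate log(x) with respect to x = 1/x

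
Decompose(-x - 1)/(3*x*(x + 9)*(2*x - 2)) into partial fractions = 2/(135*(x + 9)) - 1/(30*(x - 1)) + 1/(54*x)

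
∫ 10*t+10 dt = 5*t^2 + 10*t + C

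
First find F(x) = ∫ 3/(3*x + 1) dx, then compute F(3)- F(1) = -log(8) + log(20)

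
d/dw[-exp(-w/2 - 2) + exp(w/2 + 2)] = (exp(w + 4) + 1)*exp(-w/2 - 2)/2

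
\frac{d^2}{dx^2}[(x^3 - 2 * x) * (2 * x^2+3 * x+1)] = 40*x^3 + 36*x^2 - 18*x - 12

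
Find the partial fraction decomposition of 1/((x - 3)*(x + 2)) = -1/(5*(x + 2)) + 1/(5*(x - 3))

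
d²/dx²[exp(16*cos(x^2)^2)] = 32*(-32*x^2*(1 - cos(2*x^2))^2 - 68*x^2*cos(2*x^2) + 64*x^2 - sin(2*x^2))*exp(16)*exp(8*cos(2*x^2) - 8)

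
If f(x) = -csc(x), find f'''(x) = (-1 + 6/sin(x)^2)*cos(x)/sin(x)^2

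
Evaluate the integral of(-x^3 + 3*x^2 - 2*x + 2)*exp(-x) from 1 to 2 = -3*exp(-1) + 12*exp(-2)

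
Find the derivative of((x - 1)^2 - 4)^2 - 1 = 4*x^3 - 12*x^2 - 4*x + 12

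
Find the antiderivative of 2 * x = x^2 + C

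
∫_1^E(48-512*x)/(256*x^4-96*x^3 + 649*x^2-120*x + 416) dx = -4*acot(33/4) + 4*acot(-3*E/4 + 5 + 4*exp(2))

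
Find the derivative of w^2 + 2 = 2*w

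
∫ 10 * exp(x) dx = 10*exp(x) + C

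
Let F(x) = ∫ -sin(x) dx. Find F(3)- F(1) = cos(3) - cos(1)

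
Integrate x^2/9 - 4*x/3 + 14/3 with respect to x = x^3/27 - 2*x^2/3 + 14*x/3 + C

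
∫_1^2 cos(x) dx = -sin(1) + sin(2)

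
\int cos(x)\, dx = sin(x) + C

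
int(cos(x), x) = sin(x) + C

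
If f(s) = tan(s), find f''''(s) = 24*tan(s)^5 + 40*tan(s)^3 + 16*tan(s)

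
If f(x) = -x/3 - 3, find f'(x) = -1/3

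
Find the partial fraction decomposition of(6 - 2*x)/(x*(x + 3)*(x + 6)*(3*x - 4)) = 45/(572*(3*x - 4)) - 1/(22*(x + 6)) + 4/(39*(x + 3)) - 1/(12*x)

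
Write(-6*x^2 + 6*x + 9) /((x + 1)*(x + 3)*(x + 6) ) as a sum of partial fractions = -81/(5*(x + 6)) + 21/(2*(x + 3)) - 3/(10*(x + 1))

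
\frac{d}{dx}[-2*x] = -2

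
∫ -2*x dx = -x^2 + C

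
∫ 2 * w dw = w^2 + C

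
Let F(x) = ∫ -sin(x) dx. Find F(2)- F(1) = -cos(1) + cos(2)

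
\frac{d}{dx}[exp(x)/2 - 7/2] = exp(x)/2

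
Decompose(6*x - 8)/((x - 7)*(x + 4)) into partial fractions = 32/(11*(x + 4)) + 34/(11*(x - 7))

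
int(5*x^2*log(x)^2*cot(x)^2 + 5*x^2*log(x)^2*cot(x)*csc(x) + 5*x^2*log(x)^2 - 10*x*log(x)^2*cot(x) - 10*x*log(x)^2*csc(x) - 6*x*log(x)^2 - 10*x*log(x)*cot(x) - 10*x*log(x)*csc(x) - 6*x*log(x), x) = -x^2*(3 + 5/tan(x) + 5/sin(x))*log(x)^2 + C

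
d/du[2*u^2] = 4*u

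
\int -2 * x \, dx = -x^2 + C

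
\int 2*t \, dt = t^2 + C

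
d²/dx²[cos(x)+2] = -cos(x)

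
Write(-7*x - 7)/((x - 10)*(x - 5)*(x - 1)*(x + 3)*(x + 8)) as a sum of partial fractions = 49/(10530*(x + 8)) - 7/(1040*(x + 3)) - 7/(648*(x - 1)) + 21/(1040*(x - 5)) - 77/(10530*(x - 10))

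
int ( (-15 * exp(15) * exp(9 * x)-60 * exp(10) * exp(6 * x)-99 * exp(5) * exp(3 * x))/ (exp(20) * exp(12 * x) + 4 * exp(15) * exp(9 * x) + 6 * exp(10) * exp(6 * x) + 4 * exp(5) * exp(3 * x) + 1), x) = (2*(exp(3*x + 5) + 1)^3 + 5*(exp(3*x + 5) + 1)^2 + 5*exp(3*x + 5) + 11)/(exp(3*x + 5) + 1)^3 + C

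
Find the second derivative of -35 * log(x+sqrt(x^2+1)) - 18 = (70*x^3 + 70*x^2*sqrt(x^2 + 1) + 35*x)/(2*x^5 + 2*x^4*sqrt(x^2 + 1) + 4*x^3 + 3*x^2*sqrt(x^2 + 1) + 2*x + sqrt(x^2 + 1))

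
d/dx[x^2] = 2*x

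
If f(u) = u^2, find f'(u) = 2*u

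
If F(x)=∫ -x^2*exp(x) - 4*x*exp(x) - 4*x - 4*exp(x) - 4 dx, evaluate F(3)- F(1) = -17*exp(3) - 24 + 5*E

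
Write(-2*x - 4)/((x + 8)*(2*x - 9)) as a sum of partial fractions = -26/(25*(2*x - 9)) - 12/(25*(x + 8))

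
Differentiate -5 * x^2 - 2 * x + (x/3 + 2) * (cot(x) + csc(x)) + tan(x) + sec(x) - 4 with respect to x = -x*cot(x)^2/3 - x*cot(x)*csc(x)/3 - 31*x/3 + tan(x)^2 + tan(x)*sec(x) - 2*cot(x)^2 - 2*cot(x)*csc(x) + cot(x)/3 + csc(x)/3 - 3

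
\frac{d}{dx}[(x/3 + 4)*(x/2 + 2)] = x/3 + 8/3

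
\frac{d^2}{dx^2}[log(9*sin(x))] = -1/sin(x)^2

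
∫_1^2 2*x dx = 3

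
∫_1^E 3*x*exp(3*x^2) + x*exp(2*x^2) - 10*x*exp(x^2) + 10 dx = -5*exp(exp(2)) - exp(3)/2 - 10 - exp(2)/4 + 15*E + exp(2*exp(2))/4 + exp(3*exp(2))/2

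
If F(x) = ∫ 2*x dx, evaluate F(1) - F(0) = 1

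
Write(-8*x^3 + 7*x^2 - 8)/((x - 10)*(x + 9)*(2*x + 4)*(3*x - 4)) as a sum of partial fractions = 49/(2015*(3*x - 4)) - 913/(1178*(x + 9)) + 1/(20*(x + 2)) - 609/(988*(x - 10))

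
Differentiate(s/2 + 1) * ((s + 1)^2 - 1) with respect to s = 3*s^2/2 + 4*s + 2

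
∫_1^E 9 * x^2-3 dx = -3*E + 3*exp(3)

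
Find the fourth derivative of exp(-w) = exp(-w)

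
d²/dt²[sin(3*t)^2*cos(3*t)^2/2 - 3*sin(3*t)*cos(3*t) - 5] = 18*(1 - cos(6*t))^2 + 54*sin(6*t) + 36*cos(6*t) - 27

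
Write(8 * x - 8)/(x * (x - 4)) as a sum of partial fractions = 6/(x - 4) + 2/x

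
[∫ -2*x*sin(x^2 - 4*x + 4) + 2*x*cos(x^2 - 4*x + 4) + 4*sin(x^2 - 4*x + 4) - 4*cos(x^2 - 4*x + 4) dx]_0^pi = sqrt(2)*(sin(pi/4 + 4 + pi^2) - sin(pi/4 + 4))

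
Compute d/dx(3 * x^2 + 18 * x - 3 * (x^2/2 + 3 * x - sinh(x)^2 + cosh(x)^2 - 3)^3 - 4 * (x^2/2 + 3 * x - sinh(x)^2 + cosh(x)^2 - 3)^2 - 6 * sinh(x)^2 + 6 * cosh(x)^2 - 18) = -9*x^5/4 - 135*x^4/4 - 148*x^3 - 117*x^2 + 238*x - 42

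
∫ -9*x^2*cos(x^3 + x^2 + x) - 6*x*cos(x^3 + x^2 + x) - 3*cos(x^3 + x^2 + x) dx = -3*sin(x*(x^2 + x + 1)) + C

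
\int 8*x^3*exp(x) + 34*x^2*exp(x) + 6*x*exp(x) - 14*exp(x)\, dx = 2*x*(4*x^2 + 5*x - 7)*exp(x) + C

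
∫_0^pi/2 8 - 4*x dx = 8 - 2*(-2 + pi/2)^2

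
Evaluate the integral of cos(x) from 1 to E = -sin(1) + sin(E)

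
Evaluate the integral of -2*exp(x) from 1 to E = -2*exp(E) + 2*E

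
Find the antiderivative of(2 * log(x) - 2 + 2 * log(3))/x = (log(3*x) - 1)^2 + C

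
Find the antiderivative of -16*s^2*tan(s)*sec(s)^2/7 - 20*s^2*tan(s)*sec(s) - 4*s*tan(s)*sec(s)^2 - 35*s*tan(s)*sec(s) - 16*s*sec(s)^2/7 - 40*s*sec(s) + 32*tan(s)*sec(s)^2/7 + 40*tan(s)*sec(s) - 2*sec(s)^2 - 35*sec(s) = (2*sec(s) + 35)*(-4*s^2/7 - s + 8/7)*sec(s) + C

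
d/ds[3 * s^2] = 6*s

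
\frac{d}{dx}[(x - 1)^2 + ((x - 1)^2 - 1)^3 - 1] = 6*x^5 - 30*x^4 + 48*x^3 - 24*x^2 + 2*x - 2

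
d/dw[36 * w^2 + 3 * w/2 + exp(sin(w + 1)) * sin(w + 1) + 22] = 72*w + exp(sin(w + 1))*sin(2*w + 2)/2 + exp(sin(w + 1))*cos(w + 1) + 3/2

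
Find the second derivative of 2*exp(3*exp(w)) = 6*exp(w + 3*exp(w)) + 18*exp(2*w + 3*exp(w))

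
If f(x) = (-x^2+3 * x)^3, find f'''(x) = -120*x^3 + 540*x^2 - 648*x + 162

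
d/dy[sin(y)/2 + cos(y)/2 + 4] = -sin(y)/2 + cos(y)/2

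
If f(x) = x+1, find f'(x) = 1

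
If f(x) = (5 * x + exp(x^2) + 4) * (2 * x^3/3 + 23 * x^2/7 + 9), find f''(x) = 8*x^5*exp(x^2)/3 + 92*x^4*exp(x^2)/7 + 28*x^3*exp(x^2)/3 + 482*x^2*exp(x^2)/7 + 40*x^2 + 4*x*exp(x^2) + 802*x/7 + 172*exp(x^2)/7 + 184/7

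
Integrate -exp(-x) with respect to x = exp(-x) + C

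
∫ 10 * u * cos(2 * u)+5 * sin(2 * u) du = 5*u*sin(2*u) + C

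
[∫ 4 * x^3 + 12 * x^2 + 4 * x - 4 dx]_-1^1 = 0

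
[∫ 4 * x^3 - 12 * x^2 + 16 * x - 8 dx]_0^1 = -3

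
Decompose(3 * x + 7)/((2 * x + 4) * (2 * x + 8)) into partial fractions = 5/(8*(x + 4)) + 1/(8*(x + 2))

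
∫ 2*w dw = w^2 + C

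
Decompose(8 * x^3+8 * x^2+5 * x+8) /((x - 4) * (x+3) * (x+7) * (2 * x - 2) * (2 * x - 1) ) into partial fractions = 36/(245*(2*x - 1)) - 793/(3520*(x + 7)) + 151/(1568*(x + 3)) - 29/(192*(x - 1)) + 334/(1617*(x - 4))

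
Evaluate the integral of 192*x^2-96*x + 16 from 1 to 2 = 320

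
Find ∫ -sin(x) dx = cos(x) + C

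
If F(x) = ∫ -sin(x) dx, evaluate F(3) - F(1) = cos(3) - cos(1)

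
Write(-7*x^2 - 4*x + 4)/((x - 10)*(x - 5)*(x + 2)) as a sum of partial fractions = -4/(21*(x + 2)) + 191/(35*(x - 5)) - 184/(15*(x - 10))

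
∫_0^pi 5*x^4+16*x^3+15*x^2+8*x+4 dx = (2 + pi)^2*(pi + pi^3)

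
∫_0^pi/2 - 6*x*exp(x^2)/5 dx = 3/5 - 3*exp(pi^2/4)/5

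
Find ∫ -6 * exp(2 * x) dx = -3*exp(2*x) + C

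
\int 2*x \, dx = x^2 + C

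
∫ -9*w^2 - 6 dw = -3*w^3 - 6*w + C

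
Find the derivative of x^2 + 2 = 2*x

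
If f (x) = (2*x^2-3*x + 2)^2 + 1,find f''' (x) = 96*x - 72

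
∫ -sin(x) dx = cos(x) + C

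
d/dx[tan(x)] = cos(x)^(-2)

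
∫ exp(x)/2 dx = exp(x)/2 + C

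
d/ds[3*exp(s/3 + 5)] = exp(s/3 + 5)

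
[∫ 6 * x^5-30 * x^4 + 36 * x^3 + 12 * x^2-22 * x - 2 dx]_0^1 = -5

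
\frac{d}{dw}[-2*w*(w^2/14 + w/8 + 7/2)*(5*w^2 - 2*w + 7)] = -25*w^4/7 - 27*w^3/7 - 213*w^2/2 + 49*w/2 - 49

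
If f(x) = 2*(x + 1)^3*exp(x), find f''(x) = 2*x^3*exp(x) + 18*x^2*exp(x) + 42*x*exp(x) + 26*exp(x)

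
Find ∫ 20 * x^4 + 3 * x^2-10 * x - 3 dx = 4*x^5 + x^3 - 5*x^2 - 3*x + C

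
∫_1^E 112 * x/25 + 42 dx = -9856/25 - 14*E + 14*(2*E/5 + 5)^2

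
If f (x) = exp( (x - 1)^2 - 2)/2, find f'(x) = x*exp(x^2 - 2*x - 1) - exp(x^2 - 2*x - 1)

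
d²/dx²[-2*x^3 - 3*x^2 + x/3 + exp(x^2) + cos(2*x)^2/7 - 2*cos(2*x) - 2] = 4*x^2*exp(x^2) - 12*x + 2*exp(x^2) - 64*sin(x)^4/7 - 48*sin(x)^2/7 + 6/7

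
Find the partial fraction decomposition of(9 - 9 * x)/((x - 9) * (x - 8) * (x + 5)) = 27/(91*(x + 5)) + 63/(13*(x - 8)) - 36/(7*(x - 9))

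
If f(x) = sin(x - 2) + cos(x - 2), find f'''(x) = sin(x - 2) - cos(x - 2)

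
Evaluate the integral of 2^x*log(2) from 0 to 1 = 1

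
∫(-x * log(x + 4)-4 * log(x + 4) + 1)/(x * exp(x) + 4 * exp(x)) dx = exp(-x)*log(x + 4) + C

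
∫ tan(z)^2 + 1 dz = tan(z) + C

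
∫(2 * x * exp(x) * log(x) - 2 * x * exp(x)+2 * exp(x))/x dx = 2*(log(x) - 1)*exp(x) + C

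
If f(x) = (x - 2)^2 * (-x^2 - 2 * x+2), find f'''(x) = 12 - 24*x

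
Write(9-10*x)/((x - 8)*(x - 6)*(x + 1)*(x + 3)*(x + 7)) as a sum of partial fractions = 79/(4680*(x + 7)) - 13/(264*(x + 3)) + 19/(756*(x + 1)) + 17/(546*(x - 6)) - 71/(2970*(x - 8))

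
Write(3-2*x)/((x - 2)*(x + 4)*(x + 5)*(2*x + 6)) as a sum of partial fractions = -13/(28*(x + 5)) + 11/(12*(x + 4)) - 9/(20*(x + 3)) - 1/(420*(x - 2))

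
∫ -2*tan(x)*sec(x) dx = -2/cos(x) + C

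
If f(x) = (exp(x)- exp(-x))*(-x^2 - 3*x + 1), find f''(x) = (-x^2*exp(2*x) + x^2 - 7*x*exp(2*x) - x - 7*exp(2*x) - 5)*exp(-x)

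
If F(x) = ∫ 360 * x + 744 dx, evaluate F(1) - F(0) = 924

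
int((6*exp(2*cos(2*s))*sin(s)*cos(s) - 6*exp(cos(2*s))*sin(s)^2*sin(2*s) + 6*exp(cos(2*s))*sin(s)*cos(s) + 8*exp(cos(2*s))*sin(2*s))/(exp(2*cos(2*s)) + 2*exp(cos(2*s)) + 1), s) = E*(3*sin(s)^2 - 4)/(exp(2*sin(s)^2) + E) + C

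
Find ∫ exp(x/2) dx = 2*exp(x/2) + C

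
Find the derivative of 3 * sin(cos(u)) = -3*sin(u)*cos(cos(u))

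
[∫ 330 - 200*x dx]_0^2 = 260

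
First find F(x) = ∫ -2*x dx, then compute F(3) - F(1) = -8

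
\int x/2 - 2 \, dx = x^2/4 - 2*x + C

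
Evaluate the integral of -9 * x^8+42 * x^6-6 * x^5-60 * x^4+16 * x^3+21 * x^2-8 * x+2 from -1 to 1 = 4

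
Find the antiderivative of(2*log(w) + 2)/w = (log(w) + 1)^2 + C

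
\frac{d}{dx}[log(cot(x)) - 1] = -2/sin(2*x)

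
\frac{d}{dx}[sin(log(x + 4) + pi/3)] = cos(log(x + 4) + pi/3)/(x + 4)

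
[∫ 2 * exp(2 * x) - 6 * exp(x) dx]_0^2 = -4 + (-3 + exp(2))^2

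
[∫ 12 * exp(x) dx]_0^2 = -12 + 12*exp(2)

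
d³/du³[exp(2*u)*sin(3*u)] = (-46*sin(3*u) + 9*cos(3*u))*exp(2*u)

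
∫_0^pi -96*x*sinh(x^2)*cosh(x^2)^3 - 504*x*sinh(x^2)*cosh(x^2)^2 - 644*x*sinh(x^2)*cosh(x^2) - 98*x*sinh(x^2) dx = -3*(3 + 7*cosh(pi^2) + cosh(2*pi^2))^2 + 318 + 35*cosh(pi^2) + 10*cosh(pi^2)^2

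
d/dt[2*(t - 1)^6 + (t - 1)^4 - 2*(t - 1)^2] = 12*t^5 - 60*t^4 + 124*t^3 - 132*t^2 + 68*t - 12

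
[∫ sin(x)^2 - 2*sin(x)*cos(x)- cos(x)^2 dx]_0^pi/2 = -1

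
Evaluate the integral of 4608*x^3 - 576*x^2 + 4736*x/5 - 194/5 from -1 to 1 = -2308/5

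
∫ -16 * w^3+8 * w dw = -4*w^4 + 4*w^2 + C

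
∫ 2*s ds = s^2 + C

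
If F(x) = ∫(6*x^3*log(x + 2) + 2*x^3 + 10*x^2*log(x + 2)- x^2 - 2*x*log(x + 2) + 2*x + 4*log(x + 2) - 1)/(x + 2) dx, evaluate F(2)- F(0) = 31*log(2)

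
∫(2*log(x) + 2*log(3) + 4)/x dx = (log(3*x) + 2)^2 + C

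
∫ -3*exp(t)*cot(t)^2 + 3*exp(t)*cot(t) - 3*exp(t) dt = 3*exp(t)*cot(t) + C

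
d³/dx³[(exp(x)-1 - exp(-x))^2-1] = (8*exp(4*x) - 2*exp(3*x) - 2*exp(x) - 8)*exp(-2*x)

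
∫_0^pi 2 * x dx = pi^2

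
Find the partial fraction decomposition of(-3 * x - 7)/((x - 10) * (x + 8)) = -17/(18*(x + 8)) - 37/(18*(x - 10))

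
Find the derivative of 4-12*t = -12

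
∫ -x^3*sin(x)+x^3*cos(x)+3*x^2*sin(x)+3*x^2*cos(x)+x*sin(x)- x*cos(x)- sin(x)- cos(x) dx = sqrt(2)*x*(x^2 - 1)*sin(x + pi/4) + C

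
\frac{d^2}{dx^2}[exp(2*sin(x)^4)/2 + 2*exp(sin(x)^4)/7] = 4*(-8*exp(sin(x)^4)*sin(x)^6 + 8*exp(sin(x)^4)*sin(x)^4 - 4*exp(sin(x)^4)*sin(x)^2 + 3*exp(sin(x)^4) - 8*sin(x)^6/7 + 8*sin(x)^4/7 - 8*sin(x)^2/7 + 6/7)*exp(sin(x)^4)*sin(x)^2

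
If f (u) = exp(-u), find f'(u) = -exp(-u)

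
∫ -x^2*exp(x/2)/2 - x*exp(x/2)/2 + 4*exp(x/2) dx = (-x^2 + 3*x + 2)*exp(x/2) + C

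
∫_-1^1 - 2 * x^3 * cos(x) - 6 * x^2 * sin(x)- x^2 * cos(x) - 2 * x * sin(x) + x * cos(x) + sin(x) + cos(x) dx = 0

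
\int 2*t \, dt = t^2 + C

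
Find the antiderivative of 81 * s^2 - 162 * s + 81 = 27*s^3 - 81*s^2 + 81*s + C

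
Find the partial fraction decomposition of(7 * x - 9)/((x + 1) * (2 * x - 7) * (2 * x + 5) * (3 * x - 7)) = -99/(1015*(3*x - 7)) + 53/(522*(2*x + 5)) + 31/(378*(2*x - 7)) - 8/(135*(x + 1))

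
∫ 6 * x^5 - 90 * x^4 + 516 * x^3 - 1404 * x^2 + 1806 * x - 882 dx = x^6 - 18*x^5 + 129*x^4 - 468*x^3 + 903*x^2 - 882*x + C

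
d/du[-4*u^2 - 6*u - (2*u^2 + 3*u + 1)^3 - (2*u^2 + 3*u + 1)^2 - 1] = -48*u^5 - 180*u^4 - 280*u^3 - 225*u^2 - 100*u - 21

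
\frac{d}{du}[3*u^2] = 6*u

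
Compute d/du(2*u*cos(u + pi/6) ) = -2*u*sin(u + pi/6) + 2*cos(u + pi/6)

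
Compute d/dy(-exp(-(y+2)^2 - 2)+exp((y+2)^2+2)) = (2*y*exp(2*y^2 + 8*y + 12) + 2*y + 4*exp(2*y^2 + 8*y + 12) + 4)*exp(-y^2 - 4*y - 6)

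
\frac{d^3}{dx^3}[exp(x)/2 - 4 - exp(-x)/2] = (exp(2*x) + 1)*exp(-x)/2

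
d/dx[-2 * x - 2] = -2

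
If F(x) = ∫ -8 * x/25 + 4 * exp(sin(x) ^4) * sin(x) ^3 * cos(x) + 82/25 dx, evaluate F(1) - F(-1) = 164/25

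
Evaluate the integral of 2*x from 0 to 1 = 1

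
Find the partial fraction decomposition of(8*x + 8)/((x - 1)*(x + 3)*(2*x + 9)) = -112/(33*(2*x + 9)) + 4/(3*(x + 3)) + 4/(11*(x - 1))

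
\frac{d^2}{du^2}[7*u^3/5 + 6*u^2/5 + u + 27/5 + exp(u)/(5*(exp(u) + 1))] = (42*u*exp(3*u) + 126*u*exp(2*u) + 126*u*exp(u) + 42*u + 12*exp(3*u) + 35*exp(2*u) + 37*exp(u) + 12)/(5*exp(3*u) + 15*exp(2*u) + 15*exp(u) + 5)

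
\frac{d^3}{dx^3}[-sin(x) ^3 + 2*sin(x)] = (19 - 27*cos(x)^2)*cos(x)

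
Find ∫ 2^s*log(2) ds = 2^s + C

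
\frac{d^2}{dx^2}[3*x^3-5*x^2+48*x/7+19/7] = 18*x - 10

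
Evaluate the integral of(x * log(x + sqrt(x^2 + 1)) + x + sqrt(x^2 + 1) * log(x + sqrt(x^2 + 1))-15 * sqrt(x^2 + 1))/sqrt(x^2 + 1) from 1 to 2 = -16 - (1 + sqrt(2))*log(1 + sqrt(2)) + (2 + sqrt(5))*log(2 + sqrt(5))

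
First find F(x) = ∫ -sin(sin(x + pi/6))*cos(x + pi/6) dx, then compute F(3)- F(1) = -cos(sin(pi/6 + 1)) + cos(sin(pi/6 + 3))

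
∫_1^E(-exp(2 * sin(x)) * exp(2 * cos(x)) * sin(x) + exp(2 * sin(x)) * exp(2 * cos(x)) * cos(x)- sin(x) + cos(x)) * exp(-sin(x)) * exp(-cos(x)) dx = -exp(cos(1) + sin(1)) - exp(-sin(E) - cos(E)) + exp(-sin(1) - cos(1)) + exp(cos(E) + sin(E))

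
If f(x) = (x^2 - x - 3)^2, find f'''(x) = 24*x - 12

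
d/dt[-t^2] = -2*t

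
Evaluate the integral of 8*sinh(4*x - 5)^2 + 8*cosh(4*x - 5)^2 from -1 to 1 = -sinh(2) + sinh(18)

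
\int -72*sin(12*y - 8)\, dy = 6*cos(12*y - 8) + C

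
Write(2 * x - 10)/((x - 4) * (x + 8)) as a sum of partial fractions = 13/(6*(x + 8)) - 1/(6*(x - 4))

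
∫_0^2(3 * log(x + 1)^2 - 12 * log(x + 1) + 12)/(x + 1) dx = (-2 + log(3))^3 + 8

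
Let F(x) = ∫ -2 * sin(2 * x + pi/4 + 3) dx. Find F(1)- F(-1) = -cos(pi/4 + 1) + cos(pi/4 + 5)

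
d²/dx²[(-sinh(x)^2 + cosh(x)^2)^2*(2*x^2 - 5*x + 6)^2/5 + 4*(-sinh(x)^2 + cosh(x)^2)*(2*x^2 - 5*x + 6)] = 48*x^2/5 - 24*x + 178/5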